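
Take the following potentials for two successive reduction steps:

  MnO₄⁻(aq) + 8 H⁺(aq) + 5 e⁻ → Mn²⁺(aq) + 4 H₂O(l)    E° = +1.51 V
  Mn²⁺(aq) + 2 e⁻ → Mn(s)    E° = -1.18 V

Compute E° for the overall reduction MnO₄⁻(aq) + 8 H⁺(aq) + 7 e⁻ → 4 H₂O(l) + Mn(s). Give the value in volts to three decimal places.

+0.741 V

Standard free energies of sequential steps add: ΔG°₃ = ΔG°₁ + ΔG°₂, so n₃E°₃ = n₁E°₁ + n₂E°₂.
E°₃ = (5×+1.51 + 2×-1.18) / 7 = (+5.190) / 7 = +0.741 V.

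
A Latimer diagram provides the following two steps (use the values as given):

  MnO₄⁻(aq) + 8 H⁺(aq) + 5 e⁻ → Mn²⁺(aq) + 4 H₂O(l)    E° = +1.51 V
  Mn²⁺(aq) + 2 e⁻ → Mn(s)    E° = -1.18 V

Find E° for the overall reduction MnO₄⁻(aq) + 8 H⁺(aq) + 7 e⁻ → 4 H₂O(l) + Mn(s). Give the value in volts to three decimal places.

Standard free energies of sequential steps add: ΔG°₃ = ΔG°₁ + ΔG°₂, so n₃E°₃ = n₁E°₁ + n₂E°₂.
E°₃ = (5×+1.51 + 2×-1.18) / 7 = (+5.190) / 7 = +0.741 V.

+0.741 V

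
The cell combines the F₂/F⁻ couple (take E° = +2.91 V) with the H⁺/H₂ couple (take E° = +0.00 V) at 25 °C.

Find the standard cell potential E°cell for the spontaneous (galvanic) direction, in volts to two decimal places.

+2.91 V

The F₂/F⁻ couple has the higher reduction potential, so it is the cathode; H⁺/H₂ is oxidised at the anode.
E°cell = E°(cathode) − E°(anode) = (+2.91) − (+0.00) = +2.91 V.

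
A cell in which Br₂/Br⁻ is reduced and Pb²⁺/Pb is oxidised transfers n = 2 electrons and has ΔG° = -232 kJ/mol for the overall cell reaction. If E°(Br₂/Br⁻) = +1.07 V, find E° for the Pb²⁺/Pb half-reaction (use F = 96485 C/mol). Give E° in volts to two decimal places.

E°cell = −ΔG°/(nF) = −(-232×10³)/((2)(96485)) = +1.202 V.
Since Br₂/Br⁻ is the cathode and Pb²⁺/Pb the anode, E°cell = E°(Br₂/Br⁻) − E°(Pb²⁺/Pb).
So E°(Pb²⁺/Pb) = E°(Br₂/Br⁻) − E°cell = (+1.07) − (+1.202) = -0.13 V.

-0.13 V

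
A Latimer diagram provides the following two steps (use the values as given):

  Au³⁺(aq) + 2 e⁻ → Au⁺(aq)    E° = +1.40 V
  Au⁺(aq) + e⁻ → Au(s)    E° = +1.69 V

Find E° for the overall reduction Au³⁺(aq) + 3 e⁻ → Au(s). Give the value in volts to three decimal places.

Since ΔG° = −nFE° is additive over sequential reductions, n₃E°₃ = n₁E°₁ + n₂E°₂.
E°₃ = (2×+1.40 + 1×+1.69) / 3 = (+4.490) / 3 = +1.497 V.
E° values themselves are not directly additive — weighting by electron count is essential.

+1.497 V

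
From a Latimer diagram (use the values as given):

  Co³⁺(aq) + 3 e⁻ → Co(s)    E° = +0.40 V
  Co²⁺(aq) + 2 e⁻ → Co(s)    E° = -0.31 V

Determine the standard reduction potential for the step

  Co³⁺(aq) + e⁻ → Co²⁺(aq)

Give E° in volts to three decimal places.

Sequential free energies add, so n₃E°₃ = n₁E°₁ + n₂E°₂.
With n₃ = 3, and the known step contributing 2×(-0.31) V, the unknown satisfies 1·E° = 3×(+0.40) − 2×(-0.31) = +1.820.
E° = +1.820 / 1 = +1.820 V.

+1.820 V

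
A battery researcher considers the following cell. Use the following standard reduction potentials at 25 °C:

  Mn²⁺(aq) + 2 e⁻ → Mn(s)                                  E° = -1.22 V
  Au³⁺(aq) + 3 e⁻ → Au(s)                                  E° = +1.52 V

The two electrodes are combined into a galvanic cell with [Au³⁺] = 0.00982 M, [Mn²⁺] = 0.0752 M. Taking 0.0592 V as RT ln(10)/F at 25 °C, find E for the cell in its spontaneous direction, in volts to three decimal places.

Au³⁺/Au is the cathode (higher E°), Mn²⁺/Mn the anode: E°cell = +1.52 − (-1.22) = +2.74 V, n = 6.
Overall: 2 Au³⁺(aq) + 3 Mn(s) → 2 Au(s) + 3 Mn²⁺(aq)
Q = [Mn²⁺]^3 / ([Au³⁺]^2); log Q = 0.644.
E = E° − (0.0592/n) log Q = +2.74 − (0.0592/6)(0.644) = +2.734 V.

+2.734 V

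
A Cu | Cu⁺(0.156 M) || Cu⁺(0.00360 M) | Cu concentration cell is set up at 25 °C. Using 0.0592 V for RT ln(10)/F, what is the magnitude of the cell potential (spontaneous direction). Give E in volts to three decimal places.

+0.097 V

For a concentration cell E°cell = 0. The 0.156 M side is the cathode (reduction is favoured where [Cu⁺] is higher).
With n = 1, E = −(0.0592/1) log([Cu⁺]ₐₙ/[Cu⁺]꜀ₐₜ) = −(0.0592/1) log(0.0036/0.156) = −(0.0592/1)(-1.637) = +0.097 V.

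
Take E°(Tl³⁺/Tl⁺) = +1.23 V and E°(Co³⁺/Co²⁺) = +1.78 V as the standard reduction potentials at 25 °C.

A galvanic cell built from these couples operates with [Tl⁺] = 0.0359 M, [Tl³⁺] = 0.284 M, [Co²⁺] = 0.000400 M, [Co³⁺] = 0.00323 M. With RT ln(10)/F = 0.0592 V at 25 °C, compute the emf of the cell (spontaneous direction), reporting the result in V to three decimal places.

+0.577 V

Co³⁺/Co²⁺ is the cathode (higher E°), Tl³⁺/Tl⁺ the anode: E°cell = +1.78 − (+1.23) = +0.55 V, n = 2.
Overall: 2 Co³⁺(aq) + Tl⁺(aq) → 2 Co²⁺(aq) + Tl³⁺(aq)
Q = [Co²⁺]^2·[Tl³⁺] / ([Co³⁺]^2·[Tl⁺]); log Q = -0.916.
E = E° − (0.0592/n) log Q = +0.55 − (0.0592/2)(-0.916) = +0.577 V.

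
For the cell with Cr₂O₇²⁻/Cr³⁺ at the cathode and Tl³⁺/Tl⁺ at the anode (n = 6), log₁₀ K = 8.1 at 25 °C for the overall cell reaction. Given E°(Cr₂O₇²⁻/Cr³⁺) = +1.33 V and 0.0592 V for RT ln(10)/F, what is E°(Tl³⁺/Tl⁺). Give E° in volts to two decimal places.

+1.25 V

E°cell = (0.0592/n)·log K = (0.0592/6)(8.1) = +0.080 V.
Since Cr₂O₇²⁻/Cr³⁺ is the cathode and Tl³⁺/Tl⁺ the anode, E°cell = E°(Cr₂O₇²⁻/Cr³⁺) − E°(Tl³⁺/Tl⁺).
So E°(Tl³⁺/Tl⁺) = E°(Cr₂O₇²⁻/Cr³⁺) − E°cell = (+1.33) − (+0.080) = +1.25 V.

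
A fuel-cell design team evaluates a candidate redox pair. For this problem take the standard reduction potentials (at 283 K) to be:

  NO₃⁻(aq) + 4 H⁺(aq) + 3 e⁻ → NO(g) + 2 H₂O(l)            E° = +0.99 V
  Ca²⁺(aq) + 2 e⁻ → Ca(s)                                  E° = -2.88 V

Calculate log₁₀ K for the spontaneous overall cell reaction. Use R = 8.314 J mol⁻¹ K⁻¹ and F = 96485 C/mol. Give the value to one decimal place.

413.5

Cathode: NO₃⁻/NO; anode: Ca²⁺/Ca. E°cell = (+0.99) − (-2.88) = +3.87 V, with n = 6.
ΔG° = −nFE° = −RT ln K, so ln K = nFE°/(RT) = (6)(96485)(+3.87) / ((8.314)(283)) = 952.194.
log₁₀ K = 952.194 / ln 10 = 413.5.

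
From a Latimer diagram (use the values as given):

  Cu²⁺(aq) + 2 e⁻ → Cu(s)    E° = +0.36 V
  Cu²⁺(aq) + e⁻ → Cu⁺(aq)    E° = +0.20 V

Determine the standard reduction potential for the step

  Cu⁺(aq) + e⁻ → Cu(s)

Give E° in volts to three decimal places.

+0.520 V

Sequential free energies add, so n₃E°₃ = n₁E°₁ + n₂E°₂.
With n₃ = 2, and the known step contributing 1×(+0.20) V, the unknown satisfies 1·E° = 2×(+0.36) − 1×(+0.20) = +0.520.
E° = +0.520 / 1 = +0.520 V.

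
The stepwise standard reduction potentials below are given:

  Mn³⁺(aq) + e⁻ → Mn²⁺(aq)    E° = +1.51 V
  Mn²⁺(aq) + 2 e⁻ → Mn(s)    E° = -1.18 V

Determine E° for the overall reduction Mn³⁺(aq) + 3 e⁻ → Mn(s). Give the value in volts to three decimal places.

-0.283 V

Adding the free-energy changes (−nFE°) of the two steps gives −n₃FE°₃ = −n₁FE°₁ − n₂FE°₂.
E°₃ = (1×+1.51 + 2×-1.18) / 3 = (-0.850) / 3 = -0.283 V.
Simply averaging or adding the two E° values would be wrong; the electron-weighted sum is required.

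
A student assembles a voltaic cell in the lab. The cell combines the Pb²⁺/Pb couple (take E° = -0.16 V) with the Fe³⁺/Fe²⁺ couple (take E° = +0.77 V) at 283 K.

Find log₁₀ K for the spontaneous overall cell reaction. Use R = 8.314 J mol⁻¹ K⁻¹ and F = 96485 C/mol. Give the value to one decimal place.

33.1

Cathode: Fe³⁺/Fe²⁺; anode: Pb²⁺/Pb. E°cell = (+0.77) − (-0.16) = +0.93 V, with n = 2.
ΔG° = −nFE° = −RT ln K, so ln K = nFE°/(RT) = (2)(96485)(+0.93) / ((8.314)(283)) = 76.274.
log₁₀ K = 76.274 / ln 10 = 33.1.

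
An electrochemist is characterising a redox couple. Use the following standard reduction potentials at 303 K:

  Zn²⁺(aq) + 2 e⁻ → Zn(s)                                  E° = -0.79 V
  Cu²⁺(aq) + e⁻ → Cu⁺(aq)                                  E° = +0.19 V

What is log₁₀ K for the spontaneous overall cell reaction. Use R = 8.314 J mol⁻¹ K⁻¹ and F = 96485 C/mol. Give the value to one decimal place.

Cathode: Cu²⁺/Cu⁺; anode: Zn²⁺/Zn. E°cell = (+0.19) − (-0.79) = +0.98 V, with n = 2.
ΔG° = −nFE° = −RT ln K, so ln K = nFE°/(RT) = (2)(96485)(+0.98) / ((8.314)(303)) = 75.069.
log₁₀ K = 75.069 / ln 10 = 32.6.

32.6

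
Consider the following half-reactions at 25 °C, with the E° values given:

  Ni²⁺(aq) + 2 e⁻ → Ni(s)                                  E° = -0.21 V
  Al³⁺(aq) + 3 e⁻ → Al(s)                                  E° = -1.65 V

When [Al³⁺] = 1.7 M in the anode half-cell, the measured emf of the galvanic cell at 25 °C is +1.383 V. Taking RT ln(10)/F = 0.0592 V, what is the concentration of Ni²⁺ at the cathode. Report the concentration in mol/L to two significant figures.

0.017 M

Ni²⁺/Ni is the cathode, Al³⁺/Al the anode: E°cell = +1.44 V, n = 6.
Overall reaction: 3 Ni²⁺(aq) + 2 Al(s) → 3 Ni(s) + 2 Al³⁺(aq); Q = [Al³⁺]^2/[Ni²⁺]^3.
From E = E° − (0.0592/n) log Q: log Q = (E° − E)·n/0.0592 = (+1.44 − (+1.383))·6/0.0592 = 5.7770.
So 3·log[Ni²⁺] = 2·log(1.7) − log Q = 0.4609 − (5.7770) = -5.3161; log[Ni²⁺] = -5.3161 / 3 = -1.7720; [Ni²⁺] = 10^(-1.7720) ≈ 0.017 M.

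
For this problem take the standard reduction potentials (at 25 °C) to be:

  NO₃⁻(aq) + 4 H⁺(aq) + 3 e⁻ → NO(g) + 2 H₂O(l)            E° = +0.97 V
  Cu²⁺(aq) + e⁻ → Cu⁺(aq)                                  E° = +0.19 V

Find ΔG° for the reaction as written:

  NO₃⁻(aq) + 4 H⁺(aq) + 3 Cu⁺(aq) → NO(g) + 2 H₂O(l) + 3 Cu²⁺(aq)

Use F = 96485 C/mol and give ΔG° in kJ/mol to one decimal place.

As written, NO₃⁻/NO is reduced (cathode) and Cu²⁺/Cu⁺ is oxidised (anode), so E°cell = (+0.97) − (+0.19) = +0.78 V.
Balancing electrons gives n = 3.
ΔG° = −nFE° = −(3)(96485)(+0.78) = -225,775 J = -225.8 kJ/mol.

-225.8 kJ/mol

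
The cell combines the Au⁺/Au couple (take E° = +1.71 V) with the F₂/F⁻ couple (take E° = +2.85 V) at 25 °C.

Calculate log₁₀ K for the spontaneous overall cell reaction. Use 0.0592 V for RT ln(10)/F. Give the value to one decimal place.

Cathode: F₂/F⁻; anode: Au⁺/Au. E°cell = +1.14 V, n = 2.
log K = nE°cell / 0.0592 = (2)(+1.14) / 0.0592 = 38.5.

38.5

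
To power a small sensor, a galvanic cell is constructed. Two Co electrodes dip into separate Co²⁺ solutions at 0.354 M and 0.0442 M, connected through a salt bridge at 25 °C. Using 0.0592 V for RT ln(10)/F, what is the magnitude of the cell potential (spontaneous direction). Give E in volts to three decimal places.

+0.027 V

For a concentration cell E°cell = 0. The 0.354 M side is the cathode (reduction is favoured where [Co²⁺] is higher).
With n = 2, E = −(0.0592/2) log([Co²⁺]ₐₙ/[Co²⁺]꜀ₐₜ) = −(0.0592/2) log(0.0442/0.354) = −(0.0592/2)(-0.904) = +0.027 V.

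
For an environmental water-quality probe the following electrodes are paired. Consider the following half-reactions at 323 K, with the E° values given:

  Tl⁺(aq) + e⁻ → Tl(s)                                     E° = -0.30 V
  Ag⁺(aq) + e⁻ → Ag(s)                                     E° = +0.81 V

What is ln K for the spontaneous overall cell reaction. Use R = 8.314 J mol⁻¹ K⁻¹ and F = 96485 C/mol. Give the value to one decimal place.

Cathode: Ag⁺/Ag; anode: Tl⁺/Tl. E°cell = (+0.81) − (-0.30) = +1.11 V, with n = 1.
ΔG° = −nFE° = −RT ln K, so ln K = nFE°/(RT) = (1)(96485)(+1.11) / ((8.314)(323)) = 39.881.

39.9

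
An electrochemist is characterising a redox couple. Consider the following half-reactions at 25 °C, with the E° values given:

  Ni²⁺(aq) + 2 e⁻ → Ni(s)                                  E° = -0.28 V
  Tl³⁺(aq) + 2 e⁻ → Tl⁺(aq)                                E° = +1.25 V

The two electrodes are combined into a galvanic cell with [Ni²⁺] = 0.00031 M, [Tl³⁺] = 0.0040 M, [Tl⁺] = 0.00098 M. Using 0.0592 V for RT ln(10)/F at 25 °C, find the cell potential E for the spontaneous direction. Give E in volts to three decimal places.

+1.652 V

Tl³⁺/Tl⁺ is the cathode (higher E°), Ni²⁺/Ni the anode: E°cell = +1.25 − (-0.28) = +1.53 V, n = 2.
Overall: Tl³⁺(aq) + Ni(s) → Tl⁺(aq) + Ni²⁺(aq)
Q = [Tl⁺]·[Ni²⁺] / ([Tl³⁺]); log Q = -4.119.
E = E° − (0.0592/n) log Q = +1.53 − (0.0592/2)(-4.119) = +1.652 V.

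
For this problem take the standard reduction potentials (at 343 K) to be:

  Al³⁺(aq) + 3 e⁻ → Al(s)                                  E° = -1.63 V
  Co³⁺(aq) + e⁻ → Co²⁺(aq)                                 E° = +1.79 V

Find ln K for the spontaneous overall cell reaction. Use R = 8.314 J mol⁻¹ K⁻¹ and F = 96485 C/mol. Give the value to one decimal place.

347.1

Cathode: Co³⁺/Co²⁺; anode: Al³⁺/Al. E°cell = (+1.79) − (-1.63) = +3.42 V, with n = 3.
ΔG° = −nFE° = −RT ln K, so ln K = nFE°/(RT) = (3)(96485)(+3.42) / ((8.314)(343)) = 347.139.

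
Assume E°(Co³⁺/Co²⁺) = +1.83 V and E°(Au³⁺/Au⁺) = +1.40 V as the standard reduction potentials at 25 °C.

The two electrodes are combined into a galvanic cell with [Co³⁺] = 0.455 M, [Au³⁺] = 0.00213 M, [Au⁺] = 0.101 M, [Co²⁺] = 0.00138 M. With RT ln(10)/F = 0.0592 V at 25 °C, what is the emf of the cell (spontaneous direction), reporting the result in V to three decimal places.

Co³⁺/Co²⁺ is the cathode (higher E°), Au³⁺/Au⁺ the anode: E°cell = +1.83 − (+1.40) = +0.43 V, n = 2.
Overall: 2 Co³⁺(aq) + Au⁺(aq) → 2 Co²⁺(aq) + Au³⁺(aq)
Q = [Co²⁺]^2·[Au³⁺] / ([Co³⁺]^2·[Au⁺]); log Q = -6.712.
E = E° − (0.0592/n) log Q = +0.43 − (0.0592/2)(-6.712) = +0.629 V.

+0.629 V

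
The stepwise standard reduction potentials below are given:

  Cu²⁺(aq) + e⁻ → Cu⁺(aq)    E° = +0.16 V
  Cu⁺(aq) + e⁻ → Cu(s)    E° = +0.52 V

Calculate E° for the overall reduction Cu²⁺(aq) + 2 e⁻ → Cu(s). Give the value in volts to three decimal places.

Adding the free-energy changes (−nFE°) of the two steps gives −n₃FE°₃ = −n₁FE°₁ − n₂FE°₂.
E°₃ = (1×+0.16 + 1×+0.52) / 2 = (+0.680) / 2 = +0.340 V.

+0.340 V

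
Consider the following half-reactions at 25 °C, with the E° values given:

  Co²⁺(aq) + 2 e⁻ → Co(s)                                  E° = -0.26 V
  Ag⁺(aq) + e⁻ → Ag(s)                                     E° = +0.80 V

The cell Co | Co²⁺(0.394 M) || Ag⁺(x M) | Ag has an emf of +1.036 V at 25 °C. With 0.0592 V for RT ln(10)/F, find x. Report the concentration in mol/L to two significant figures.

0.25 M

Ag⁺/Ag is the cathode, Co²⁺/Co the anode: E°cell = +1.06 V, n = 2.
Overall reaction: 2 Ag⁺(aq) + Co(s) → 2 Ag(s) + Co²⁺(aq); Q = [Co²⁺]^1/[Ag⁺]^2.
From E = E° − (0.0592/n) log Q: log Q = (E° − E)·n/0.0592 = (+1.06 − (+1.036))·2/0.0592 = 0.8108.
So 2·log[Ag⁺] = 1·log(0.394) − log Q = -0.4045 − (0.8108) = -1.2153; log[Ag⁺] = -1.2153 / 2 = -0.6077; [Ag⁺] = 10^(-0.6077) ≈ 0.25 M.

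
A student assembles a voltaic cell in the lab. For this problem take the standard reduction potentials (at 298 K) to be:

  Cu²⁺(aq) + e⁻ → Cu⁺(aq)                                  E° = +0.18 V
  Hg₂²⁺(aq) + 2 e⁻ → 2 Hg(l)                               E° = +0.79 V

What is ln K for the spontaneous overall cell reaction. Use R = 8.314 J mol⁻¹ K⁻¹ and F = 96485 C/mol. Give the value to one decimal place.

Cathode: Hg₂²⁺/Hg; anode: Cu²⁺/Cu⁺. E°cell = (+0.79) − (+0.18) = +0.61 V, with n = 2.
ΔG° = −nFE° = −RT ln K, so ln K = nFE°/(RT) = (2)(96485)(+0.61) / ((8.314)(298)) = 47.511.

47.5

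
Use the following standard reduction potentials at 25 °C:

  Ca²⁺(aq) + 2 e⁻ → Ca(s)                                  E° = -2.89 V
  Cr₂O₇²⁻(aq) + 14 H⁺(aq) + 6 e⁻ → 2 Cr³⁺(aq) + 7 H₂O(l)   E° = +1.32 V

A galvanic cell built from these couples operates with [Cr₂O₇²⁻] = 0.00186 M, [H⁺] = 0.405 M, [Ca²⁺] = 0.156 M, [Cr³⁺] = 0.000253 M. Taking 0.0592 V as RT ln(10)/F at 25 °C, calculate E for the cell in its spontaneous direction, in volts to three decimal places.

+4.224 V

Cr₂O₇²⁻/Cr³⁺ is the cathode (higher E°), Ca²⁺/Ca the anode: E°cell = +1.32 − (-2.89) = +4.21 V, n = 6.
Overall: Cr₂O₇²⁻(aq) + 14 H⁺(aq) + 3 Ca(s) → 2 Cr³⁺(aq) + 7 H₂O(l) + 3 Ca²⁺(aq)
Q = [Cr³⁺]^2·[Ca²⁺]^3 / ([Cr₂O₇²⁻]·[H⁺]^14); log Q = -1.388.
E = E° − (0.0592/n) log Q = +4.21 − (0.0592/6)(-1.388) = +4.224 V.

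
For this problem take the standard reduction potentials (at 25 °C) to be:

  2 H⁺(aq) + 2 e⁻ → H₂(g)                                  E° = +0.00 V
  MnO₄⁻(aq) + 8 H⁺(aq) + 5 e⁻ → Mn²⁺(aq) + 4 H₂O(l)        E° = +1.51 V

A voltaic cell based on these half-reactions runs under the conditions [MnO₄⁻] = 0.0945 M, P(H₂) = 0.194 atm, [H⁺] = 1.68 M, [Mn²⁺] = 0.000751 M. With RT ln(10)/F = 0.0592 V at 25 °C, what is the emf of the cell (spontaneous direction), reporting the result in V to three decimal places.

MnO₄⁻/Mn²⁺ is the cathode (higher E°), H⁺/H₂ the anode: E°cell = +1.51 − (+0.00) = +1.51 V, n = 10.
Overall: 2 MnO₄⁻(aq) + 6 H⁺(aq) + 5 H₂(g) → 2 Mn²⁺(aq) + 8 H₂O(l)
Q = [Mn²⁺]^2 / ([MnO₄⁻]^2·[H⁺]^6·P(H₂)^5); log Q = -1.990.
E = E° − (0.0592/n) log Q = +1.51 − (0.0592/10)(-1.990) = +1.522 V.

+1.522 V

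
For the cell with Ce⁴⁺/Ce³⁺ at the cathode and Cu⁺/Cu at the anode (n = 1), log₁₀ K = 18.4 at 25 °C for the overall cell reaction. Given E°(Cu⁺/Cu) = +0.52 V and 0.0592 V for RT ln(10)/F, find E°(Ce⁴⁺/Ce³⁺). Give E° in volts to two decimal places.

+1.61 V

E°cell = (0.0592/n)·log K = (0.0592/1)(18.4) = +1.089 V.
Since Ce⁴⁺/Ce³⁺ is the cathode and Cu⁺/Cu the anode, E°cell = E°(Ce⁴⁺/Ce³⁺) − E°(Cu⁺/Cu).
So E°(Ce⁴⁺/Ce³⁺) = E°cell + E°(Cu⁺/Cu) = +1.089 + (+0.52) = +1.61 V.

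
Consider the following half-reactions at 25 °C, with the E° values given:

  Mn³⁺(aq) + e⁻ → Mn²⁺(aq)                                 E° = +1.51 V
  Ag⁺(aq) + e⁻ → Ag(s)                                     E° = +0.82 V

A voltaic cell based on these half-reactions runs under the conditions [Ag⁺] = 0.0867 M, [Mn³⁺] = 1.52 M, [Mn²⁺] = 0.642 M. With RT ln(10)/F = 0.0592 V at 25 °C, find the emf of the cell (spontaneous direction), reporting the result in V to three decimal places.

Mn³⁺/Mn²⁺ is the cathode (higher E°), Ag⁺/Ag the anode: E°cell = +1.51 − (+0.82) = +0.69 V, n = 1.
Overall: Mn³⁺(aq) + Ag(s) → Mn²⁺(aq) + Ag⁺(aq)
Q = [Mn²⁺]·[Ag⁺] / ([Mn³⁺]); log Q = -1.436.
E = E° − (0.0592/n) log Q = +0.69 − (0.0592/1)(-1.436) = +0.775 V.

+0.775 V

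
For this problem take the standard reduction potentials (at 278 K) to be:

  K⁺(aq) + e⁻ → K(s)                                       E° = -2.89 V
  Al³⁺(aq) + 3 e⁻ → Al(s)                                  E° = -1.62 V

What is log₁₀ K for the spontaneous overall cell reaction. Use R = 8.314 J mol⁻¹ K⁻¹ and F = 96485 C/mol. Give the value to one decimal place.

Cathode: Al³⁺/Al; anode: K⁺/K. E°cell = (-1.62) − (-2.89) = +1.27 V, with n = 3.
ΔG° = −nFE° = −RT ln K, so ln K = nFE°/(RT) = (3)(96485)(+1.27) / ((8.314)(278)) = 159.049.
log₁₀ K = 159.049 / ln 10 = 69.1.

69.1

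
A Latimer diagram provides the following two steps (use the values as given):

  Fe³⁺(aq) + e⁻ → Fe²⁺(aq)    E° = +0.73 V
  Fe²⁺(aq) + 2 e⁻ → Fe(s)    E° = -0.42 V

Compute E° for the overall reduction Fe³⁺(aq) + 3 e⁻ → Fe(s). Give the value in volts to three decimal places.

Adding the free-energy changes (−nFE°) of the two steps gives −n₃FE°₃ = −n₁FE°₁ − n₂FE°₂.
E°₃ = (1×+0.73 + 2×-0.42) / 3 = (-0.110) / 3 = -0.037 V.

-0.037 V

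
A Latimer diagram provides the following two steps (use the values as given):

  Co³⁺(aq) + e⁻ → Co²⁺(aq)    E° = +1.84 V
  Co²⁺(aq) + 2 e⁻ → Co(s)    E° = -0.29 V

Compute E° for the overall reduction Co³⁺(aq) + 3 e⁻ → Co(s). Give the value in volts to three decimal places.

Standard free energies of sequential steps add: ΔG°₃ = ΔG°₁ + ΔG°₂, so n₃E°₃ = n₁E°₁ + n₂E°₂.
E°₃ = (1×+1.84 + 2×-0.29) / 3 = (+1.260) / 3 = +0.420 V.
Simply averaging or adding the two E° values would be wrong; the electron-weighted sum is required.

+0.420 V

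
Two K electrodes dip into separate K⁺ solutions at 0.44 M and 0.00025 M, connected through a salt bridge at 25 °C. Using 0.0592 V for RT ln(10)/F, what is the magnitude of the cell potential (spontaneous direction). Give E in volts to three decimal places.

+0.192 V

For a concentration cell E°cell = 0. The 0.44 M side is the cathode (reduction is favoured where [K⁺] is higher).
With n = 1, E = −(0.0592/1) log([K⁺]ₐₙ/[K⁺]꜀ₐₜ) = −(0.0592/1) log(0.00025/0.44) = −(0.0592/1)(-3.246) = +0.192 V.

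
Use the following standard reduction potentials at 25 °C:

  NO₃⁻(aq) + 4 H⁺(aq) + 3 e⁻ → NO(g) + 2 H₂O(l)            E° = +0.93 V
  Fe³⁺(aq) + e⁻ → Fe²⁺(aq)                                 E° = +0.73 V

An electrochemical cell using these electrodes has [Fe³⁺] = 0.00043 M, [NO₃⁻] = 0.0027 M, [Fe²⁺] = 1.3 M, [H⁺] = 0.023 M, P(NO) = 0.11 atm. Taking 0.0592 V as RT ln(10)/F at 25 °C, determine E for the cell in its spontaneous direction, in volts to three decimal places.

+0.245 V

NO₃⁻/NO is the cathode (higher E°), Fe³⁺/Fe²⁺ the anode: E°cell = +0.93 − (+0.73) = +0.20 V, n = 3.
Overall: NO₃⁻(aq) + 4 H⁺(aq) + 3 Fe²⁺(aq) → NO(g) + 2 H₂O(l) + 3 Fe³⁺(aq)
Q = P(NO)·[Fe³⁺]^3 / ([NO₃⁻]·[H⁺]^4·[Fe²⁺]^3); log Q = -2.278.
E = E° − (0.0592/n) log Q = +0.20 − (0.0592/3)(-2.278) = +0.245 V.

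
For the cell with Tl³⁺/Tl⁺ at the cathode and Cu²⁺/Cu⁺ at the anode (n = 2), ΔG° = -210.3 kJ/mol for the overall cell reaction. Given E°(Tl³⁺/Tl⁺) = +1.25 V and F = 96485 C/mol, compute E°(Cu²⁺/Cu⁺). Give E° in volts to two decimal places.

E°cell = −ΔG°/(nF) = −(-210.3×10³)/((2)(96485)) = +1.090 V.
Since Tl³⁺/Tl⁺ is the cathode and Cu²⁺/Cu⁺ the anode, E°cell = E°(Tl³⁺/Tl⁺) − E°(Cu²⁺/Cu⁺).
So E°(Cu²⁺/Cu⁺) = E°(Tl³⁺/Tl⁺) − E°cell = (+1.25) − (+1.090) = +0.16 V.

+0.16 V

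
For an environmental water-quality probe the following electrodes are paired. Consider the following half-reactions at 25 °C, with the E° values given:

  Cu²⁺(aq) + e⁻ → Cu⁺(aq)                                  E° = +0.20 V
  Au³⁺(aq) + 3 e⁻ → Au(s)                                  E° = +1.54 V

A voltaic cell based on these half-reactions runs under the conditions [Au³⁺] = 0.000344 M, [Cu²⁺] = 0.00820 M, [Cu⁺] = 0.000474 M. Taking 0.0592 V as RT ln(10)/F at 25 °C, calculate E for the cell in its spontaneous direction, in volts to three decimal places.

Au³⁺/Au is the cathode (higher E°), Cu²⁺/Cu⁺ the anode: E°cell = +1.54 − (+0.20) = +1.34 V, n = 3.
Overall: Au³⁺(aq) + 3 Cu⁺(aq) → Au(s) + 3 Cu²⁺(aq)
Q = [Cu²⁺]^3 / ([Au³⁺]·[Cu⁺]^3); log Q = 7.178.
E = E° − (0.0592/n) log Q = +1.34 − (0.0592/3)(7.178) = +1.198 V.

+1.198 V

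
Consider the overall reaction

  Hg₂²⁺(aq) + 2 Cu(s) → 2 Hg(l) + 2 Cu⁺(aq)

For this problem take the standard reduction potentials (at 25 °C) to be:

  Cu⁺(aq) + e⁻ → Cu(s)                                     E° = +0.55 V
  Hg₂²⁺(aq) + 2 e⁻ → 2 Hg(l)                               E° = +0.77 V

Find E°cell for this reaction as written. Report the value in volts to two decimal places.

The Hg₂²⁺/Hg couple has the higher reduction potential, so it is the cathode; Cu⁺/Cu is oxidised at the anode.
E°cell = E°(cathode) − E°(anode) = (+0.77) − (+0.55) = +0.22 V.
Since E°cell > 0, the reaction is spontaneous under standard conditions.

+0.22 V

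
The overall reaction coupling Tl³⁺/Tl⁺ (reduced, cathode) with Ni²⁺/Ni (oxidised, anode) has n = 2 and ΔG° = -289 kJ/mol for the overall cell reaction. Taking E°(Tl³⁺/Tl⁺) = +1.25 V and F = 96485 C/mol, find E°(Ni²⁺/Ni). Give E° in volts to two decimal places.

E°cell = −ΔG°/(nF) = −(-289×10³)/((2)(96485)) = +1.498 V.
Since Tl³⁺/Tl⁺ is the cathode and Ni²⁺/Ni the anode, E°cell = E°(Tl³⁺/Tl⁺) − E°(Ni²⁺/Ni).
So E°(Ni²⁺/Ni) = E°(Tl³⁺/Tl⁺) − E°cell = (+1.25) − (+1.498) = -0.25 V.

-0.25 V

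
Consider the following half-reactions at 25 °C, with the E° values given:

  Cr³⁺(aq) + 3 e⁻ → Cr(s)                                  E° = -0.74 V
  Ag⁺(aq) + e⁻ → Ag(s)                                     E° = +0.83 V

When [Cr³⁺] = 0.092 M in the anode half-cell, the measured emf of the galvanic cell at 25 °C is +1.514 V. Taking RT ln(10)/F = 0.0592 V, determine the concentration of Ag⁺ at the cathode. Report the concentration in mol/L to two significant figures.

0.051 M

Ag⁺/Ag is the cathode, Cr³⁺/Cr the anode: E°cell = +1.57 V, n = 3.
Overall reaction: 3 Ag⁺(aq) + Cr(s) → 3 Ag(s) + Cr³⁺(aq); Q = [Cr³⁺]^1/[Ag⁺]^3.
From E = E° − (0.0592/n) log Q: log Q = (E° − E)·n/0.0592 = (+1.57 − (+1.514))·3/0.0592 = 2.8378.
So 3·log[Ag⁺] = 1·log(0.092) − log Q = -1.0362 − (2.8378) = -3.8740; log[Ag⁺] = -3.8740 / 3 = -1.2913; [Ag⁺] = 10^(-1.2913) ≈ 0.051 M.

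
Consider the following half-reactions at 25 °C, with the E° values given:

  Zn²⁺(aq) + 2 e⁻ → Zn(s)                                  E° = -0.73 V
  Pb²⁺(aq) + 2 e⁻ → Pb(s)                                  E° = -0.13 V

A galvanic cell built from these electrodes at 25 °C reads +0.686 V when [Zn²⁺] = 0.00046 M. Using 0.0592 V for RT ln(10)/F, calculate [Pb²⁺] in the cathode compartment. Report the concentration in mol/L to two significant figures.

0.37 M

Pb²⁺/Pb is the cathode, Zn²⁺/Zn the anode: E°cell = +0.60 V, n = 2.
Overall reaction: Pb²⁺(aq) + Zn(s) → Pb(s) + Zn²⁺(aq); Q = [Zn²⁺]^1/[Pb²⁺]^1.
From E = E° − (0.0592/n) log Q: log Q = (E° − E)·n/0.0592 = (+0.60 − (+0.686))·2/0.0592 = -2.9054.
So 1·log[Pb²⁺] = 1·log(0.00046) − log Q = -3.3372 − (-2.9054) = -0.4318; [Pb²⁺] = 10^(-0.4318) ≈ 0.37 M.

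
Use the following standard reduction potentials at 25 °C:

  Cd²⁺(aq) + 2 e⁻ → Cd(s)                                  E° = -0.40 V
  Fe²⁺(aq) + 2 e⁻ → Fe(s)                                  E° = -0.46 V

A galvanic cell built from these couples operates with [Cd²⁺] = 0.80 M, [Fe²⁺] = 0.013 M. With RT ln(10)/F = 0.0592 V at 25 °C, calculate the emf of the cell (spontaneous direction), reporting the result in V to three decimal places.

Cd²⁺/Cd is the cathode (higher E°), Fe²⁺/Fe the anode: E°cell = -0.40 − (-0.46) = +0.06 V, n = 2.
Overall: Cd²⁺(aq) + Fe(s) → Cd(s) + Fe²⁺(aq)
Q = [Fe²⁺] / ([Cd²⁺]); log Q = -1.789.
E = E° − (0.0592/n) log Q = +0.06 − (0.0592/2)(-1.789) = +0.113 V.

+0.113 V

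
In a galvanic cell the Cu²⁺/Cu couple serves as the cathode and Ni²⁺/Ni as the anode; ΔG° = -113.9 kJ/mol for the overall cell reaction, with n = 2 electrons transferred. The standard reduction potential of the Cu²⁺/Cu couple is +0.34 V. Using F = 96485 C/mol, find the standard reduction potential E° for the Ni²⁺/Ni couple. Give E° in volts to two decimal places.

E°cell = −ΔG°/(nF) = −(-113.9×10³)/((2)(96485)) = +0.590 V.
Since Cu²⁺/Cu is the cathode and Ni²⁺/Ni the anode, E°cell = E°(Cu²⁺/Cu) − E°(Ni²⁺/Ni).
So E°(Ni²⁺/Ni) = E°(Cu²⁺/Cu) − E°cell = (+0.34) − (+0.590) = -0.25 V.

-0.25 V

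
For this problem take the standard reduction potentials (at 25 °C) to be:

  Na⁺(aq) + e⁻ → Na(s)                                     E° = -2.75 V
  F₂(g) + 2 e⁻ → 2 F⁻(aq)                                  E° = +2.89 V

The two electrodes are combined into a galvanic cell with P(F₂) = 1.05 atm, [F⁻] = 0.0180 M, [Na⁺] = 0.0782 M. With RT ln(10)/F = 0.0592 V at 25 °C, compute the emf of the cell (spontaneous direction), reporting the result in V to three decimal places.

F₂/F⁻ is the cathode (higher E°), Na⁺/Na the anode: E°cell = +2.89 − (-2.75) = +5.64 V, n = 2.
Overall: F₂(g) + 2 Na(s) → 2 F⁻(aq) + 2 Na⁺(aq)
Q = [F⁻]^2·[Na⁺]^2 / (P(F₂)); log Q = -5.724.
E = E° − (0.0592/n) log Q = +5.64 − (0.0592/2)(-5.724) = +5.809 V.

+5.809 V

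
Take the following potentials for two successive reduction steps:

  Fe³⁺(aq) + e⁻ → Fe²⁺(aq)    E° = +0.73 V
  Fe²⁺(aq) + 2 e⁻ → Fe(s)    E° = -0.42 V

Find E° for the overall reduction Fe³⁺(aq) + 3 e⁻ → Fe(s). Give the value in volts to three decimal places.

Adding the free-energy changes (−nFE°) of the two steps gives −n₃FE°₃ = −n₁FE°₁ − n₂FE°₂.
E°₃ = (1×+0.73 + 2×-0.42) / 3 = (-0.110) / 3 = -0.037 V.

-0.037 V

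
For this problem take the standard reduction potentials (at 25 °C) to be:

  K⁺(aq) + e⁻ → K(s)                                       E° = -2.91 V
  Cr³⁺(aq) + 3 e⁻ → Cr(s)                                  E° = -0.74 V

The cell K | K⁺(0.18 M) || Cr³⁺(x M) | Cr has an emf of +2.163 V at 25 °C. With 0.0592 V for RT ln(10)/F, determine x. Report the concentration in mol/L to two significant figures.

Cr³⁺/Cr is the cathode, K⁺/K the anode: E°cell = +2.17 V, n = 3.
Overall reaction: Cr³⁺(aq) + 3 K(s) → Cr(s) + 3 K⁺(aq); Q = [K⁺]^3/[Cr³⁺]^1.
From E = E° − (0.0592/n) log Q: log Q = (E° − E)·n/0.0592 = (+2.17 − (+2.163))·3/0.0592 = 0.3547.
So 1·log[Cr³⁺] = 3·log(0.18) − log Q = -2.2342 − (0.3547) = -2.5889; [Cr³⁺] = 10^(-2.5889) ≈ 0.0026 M.

0.0026 M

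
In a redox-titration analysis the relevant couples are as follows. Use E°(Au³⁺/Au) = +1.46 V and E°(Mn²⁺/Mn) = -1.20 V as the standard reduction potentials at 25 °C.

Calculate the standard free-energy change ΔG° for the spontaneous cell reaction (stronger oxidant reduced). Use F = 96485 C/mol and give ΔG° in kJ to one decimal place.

Au³⁺/Au (E° = +1.46 V) is the cathode; Mn²⁺/Mn (E° = -1.20 V) is the anode, so E°cell = +2.66 V.
Balancing electrons gives n = 6 (lcm of 3 and 2).
ΔG° = −nFE° = −(6)(96485)(+2.66) = -1,539,901 J = -1539.9 kJ.

-1539.9 kJ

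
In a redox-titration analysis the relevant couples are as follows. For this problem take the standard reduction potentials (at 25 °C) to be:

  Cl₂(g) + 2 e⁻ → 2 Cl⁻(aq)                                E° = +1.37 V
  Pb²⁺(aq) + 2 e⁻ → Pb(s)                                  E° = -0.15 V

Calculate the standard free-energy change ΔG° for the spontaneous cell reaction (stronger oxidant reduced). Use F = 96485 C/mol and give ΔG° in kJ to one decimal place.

-293.3 kJ

Cl₂/Cl⁻ (E° = +1.37 V) is the cathode; Pb²⁺/Pb (E° = -0.15 V) is the anode, so E°cell = +1.52 V.
Balancing electrons gives n = 2 (lcm of 2 and 2).
ΔG° = −nFE° = −(2)(96485)(+1.52) = -293,314 J = -293.3 kJ.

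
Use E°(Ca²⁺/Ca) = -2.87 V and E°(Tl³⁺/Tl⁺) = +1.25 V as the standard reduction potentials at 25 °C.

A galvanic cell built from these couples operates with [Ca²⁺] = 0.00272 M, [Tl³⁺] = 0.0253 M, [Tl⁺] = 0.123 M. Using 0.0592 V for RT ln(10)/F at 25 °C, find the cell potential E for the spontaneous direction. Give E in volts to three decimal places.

+4.176 V

Tl³⁺/Tl⁺ is the cathode (higher E°), Ca²⁺/Ca the anode: E°cell = +1.25 − (-2.87) = +4.12 V, n = 2.
Overall: Tl³⁺(aq) + Ca(s) → Tl⁺(aq) + Ca²⁺(aq)
Q = [Tl⁺]·[Ca²⁺] / ([Tl³⁺]); log Q = -1.879.
E = E° − (0.0592/n) log Q = +4.12 − (0.0592/2)(-1.879) = +4.176 V.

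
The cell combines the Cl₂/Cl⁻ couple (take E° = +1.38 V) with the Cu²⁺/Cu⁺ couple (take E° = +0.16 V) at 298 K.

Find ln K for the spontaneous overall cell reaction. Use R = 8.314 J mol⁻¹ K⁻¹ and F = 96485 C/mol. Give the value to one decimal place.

Cathode: Cl₂/Cl⁻; anode: Cu²⁺/Cu⁺. E°cell = (+1.38) − (+0.16) = +1.22 V, with n = 2.
ΔG° = −nFE° = −RT ln K, so ln K = nFE°/(RT) = (2)(96485)(+1.22) / ((8.314)(298)) = 95.022.

95.0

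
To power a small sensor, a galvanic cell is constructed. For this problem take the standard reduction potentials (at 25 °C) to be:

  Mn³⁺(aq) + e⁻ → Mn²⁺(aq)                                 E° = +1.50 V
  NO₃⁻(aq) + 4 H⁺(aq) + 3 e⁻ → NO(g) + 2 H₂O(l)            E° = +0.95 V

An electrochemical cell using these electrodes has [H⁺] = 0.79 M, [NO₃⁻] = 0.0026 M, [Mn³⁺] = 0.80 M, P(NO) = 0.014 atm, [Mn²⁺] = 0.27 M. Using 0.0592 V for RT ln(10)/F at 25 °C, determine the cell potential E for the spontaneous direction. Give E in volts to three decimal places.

Mn³⁺/Mn²⁺ is the cathode (higher E°), NO₃⁻/NO the anode: E°cell = +1.50 − (+0.95) = +0.55 V, n = 3.
Overall: 3 Mn³⁺(aq) + NO(g) + 2 H₂O(l) → 3 Mn²⁺(aq) + NO₃⁻(aq) + 4 H⁺(aq)
Q = [Mn²⁺]^3·[NO₃⁻]·[H⁺]^4 / ([Mn³⁺]^3·P(NO)); log Q = -2.556.
E = E° − (0.0592/n) log Q = +0.55 − (0.0592/3)(-2.556) = +0.600 V.

+0.600 V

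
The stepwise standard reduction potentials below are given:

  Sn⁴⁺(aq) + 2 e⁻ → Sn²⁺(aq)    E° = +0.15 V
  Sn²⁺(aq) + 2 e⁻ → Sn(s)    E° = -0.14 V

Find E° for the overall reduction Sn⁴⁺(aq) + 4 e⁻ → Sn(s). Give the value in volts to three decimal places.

+0.005 V

Adding the free-energy changes (−nFE°) of the two steps gives −n₃FE°₃ = −n₁FE°₁ − n₂FE°₂.
E°₃ = (2×+0.15 + 2×-0.14) / 4 = (+0.020) / 4 = +0.005 V.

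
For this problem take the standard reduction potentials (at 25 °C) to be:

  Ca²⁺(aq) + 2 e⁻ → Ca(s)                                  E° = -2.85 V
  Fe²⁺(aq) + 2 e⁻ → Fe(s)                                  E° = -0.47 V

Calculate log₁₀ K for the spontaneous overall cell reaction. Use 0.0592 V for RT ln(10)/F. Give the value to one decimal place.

80.4

Cathode: Fe²⁺/Fe; anode: Ca²⁺/Ca. E°cell = +2.38 V, n = 2.
log K = nE°cell / 0.0592 = (2)(+2.38) / 0.0592 = 80.4.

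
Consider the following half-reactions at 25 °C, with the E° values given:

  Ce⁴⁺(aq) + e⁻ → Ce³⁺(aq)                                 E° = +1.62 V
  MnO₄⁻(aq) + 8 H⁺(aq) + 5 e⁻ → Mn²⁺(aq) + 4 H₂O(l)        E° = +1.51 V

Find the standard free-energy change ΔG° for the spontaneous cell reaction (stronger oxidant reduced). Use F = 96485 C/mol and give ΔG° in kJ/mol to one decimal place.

-53.1 kJ/mol

Ce⁴⁺/Ce³⁺ (E° = +1.62 V) is the cathode; MnO₄⁻/Mn²⁺ (E° = +1.51 V) is the anode, so E°cell = +0.11 V.
Balancing electrons gives n = 5 (lcm of 1 and 5).
ΔG° = −nFE° = −(5)(96485)(+0.11) = -53,067 J = -53.1 kJ/mol.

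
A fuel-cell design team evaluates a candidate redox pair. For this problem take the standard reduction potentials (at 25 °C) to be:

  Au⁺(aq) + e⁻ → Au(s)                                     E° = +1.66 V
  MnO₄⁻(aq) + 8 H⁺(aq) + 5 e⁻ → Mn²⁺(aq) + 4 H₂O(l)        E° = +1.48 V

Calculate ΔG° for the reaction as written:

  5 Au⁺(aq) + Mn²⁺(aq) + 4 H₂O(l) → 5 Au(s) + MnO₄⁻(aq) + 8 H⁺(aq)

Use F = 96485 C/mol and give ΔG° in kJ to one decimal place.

-86.8 kJ

As written, Au⁺/Au is reduced (cathode) and MnO₄⁻/Mn²⁺ is oxidised (anode), so E°cell = (+1.66) − (+1.48) = +0.18 V.
Balancing electrons gives n = 5.
ΔG° = −nFE° = −(5)(96485)(+0.18) = -86,836 J = -86.8 kJ.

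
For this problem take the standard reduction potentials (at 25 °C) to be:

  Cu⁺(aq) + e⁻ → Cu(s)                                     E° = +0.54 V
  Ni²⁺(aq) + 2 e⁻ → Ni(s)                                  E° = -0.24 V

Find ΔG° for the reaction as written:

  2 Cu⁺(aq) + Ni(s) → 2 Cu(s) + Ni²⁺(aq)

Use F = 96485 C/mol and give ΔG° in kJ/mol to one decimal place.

As written, Cu⁺/Cu is reduced (cathode) and Ni²⁺/Ni is oxidised (anode), so E°cell = (+0.54) − (-0.24) = +0.78 V.
Balancing electrons gives n = 2.
ΔG° = −nFE° = −(2)(96485)(+0.78) = -150,517 J = -150.5 kJ/mol.

-150.5 kJ/mol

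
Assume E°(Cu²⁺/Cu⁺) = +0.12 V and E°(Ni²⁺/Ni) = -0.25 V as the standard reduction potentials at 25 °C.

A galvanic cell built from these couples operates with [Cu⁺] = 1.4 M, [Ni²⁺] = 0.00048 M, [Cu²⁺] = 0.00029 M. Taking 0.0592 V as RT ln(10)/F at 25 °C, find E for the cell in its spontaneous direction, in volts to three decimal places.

+0.250 V

Cu²⁺/Cu⁺ is the cathode (higher E°), Ni²⁺/Ni the anode: E°cell = +0.12 − (-0.25) = +0.37 V, n = 2.
Overall: 2 Cu²⁺(aq) + Ni(s) → 2 Cu⁺(aq) + Ni²⁺(aq)
Q = [Cu⁺]^2·[Ni²⁺] / ([Cu²⁺]^2); log Q = 4.049.
E = E° − (0.0592/n) log Q = +0.37 − (0.0592/2)(4.049) = +0.250 V.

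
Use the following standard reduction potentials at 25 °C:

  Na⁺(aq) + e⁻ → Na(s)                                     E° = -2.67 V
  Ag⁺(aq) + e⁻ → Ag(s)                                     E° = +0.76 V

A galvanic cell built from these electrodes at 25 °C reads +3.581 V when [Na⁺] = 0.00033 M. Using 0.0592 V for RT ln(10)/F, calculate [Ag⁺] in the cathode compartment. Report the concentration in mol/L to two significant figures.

0.12 M

Ag⁺/Ag is the cathode, Na⁺/Na the anode: E°cell = +3.43 V, n = 1.
Overall reaction: Ag⁺(aq) + Na(s) → Ag(s) + Na⁺(aq); Q = [Na⁺]^1/[Ag⁺]^1.
From E = E° − (0.0592/n) log Q: log Q = (E° − E)·n/0.0592 = (+3.43 − (+3.581))·1/0.0592 = -2.5507.
So 1·log[Ag⁺] = 1·log(0.00033) − log Q = -3.4815 − (-2.5507) = -0.9308; [Ag⁺] = 10^(-0.9308) ≈ 0.12 M.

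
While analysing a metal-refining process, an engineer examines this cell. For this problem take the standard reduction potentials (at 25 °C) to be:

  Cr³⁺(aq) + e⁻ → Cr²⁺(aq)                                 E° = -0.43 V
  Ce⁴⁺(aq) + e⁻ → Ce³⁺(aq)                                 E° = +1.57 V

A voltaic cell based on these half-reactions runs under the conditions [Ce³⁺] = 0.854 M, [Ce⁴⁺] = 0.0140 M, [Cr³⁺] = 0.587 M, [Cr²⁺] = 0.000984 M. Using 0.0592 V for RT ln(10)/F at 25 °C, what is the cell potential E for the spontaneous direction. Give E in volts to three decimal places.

Ce⁴⁺/Ce³⁺ is the cathode (higher E°), Cr³⁺/Cr²⁺ the anode: E°cell = +1.57 − (-0.43) = +2.00 V, n = 1.
Overall: Ce⁴⁺(aq) + Cr²⁺(aq) → Ce³⁺(aq) + Cr³⁺(aq)
Q = [Ce³⁺]·[Cr³⁺] / ([Ce⁴⁺]·[Cr²⁺]); log Q = 4.561.
E = E° − (0.0592/n) log Q = +2.00 − (0.0592/1)(4.561) = +1.730 V.

+1.730 V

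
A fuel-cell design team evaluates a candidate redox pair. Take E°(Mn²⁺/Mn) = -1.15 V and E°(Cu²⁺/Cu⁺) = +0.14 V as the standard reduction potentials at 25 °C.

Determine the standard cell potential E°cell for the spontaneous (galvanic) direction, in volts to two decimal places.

+1.29 V

The Cu²⁺/Cu⁺ couple has the higher reduction potential, so it is the cathode; Mn²⁺/Mn is oxidised at the anode.
E°cell = E°(cathode) − E°(anode) = (+0.14) − (-1.15) = +1.29 V.
Since E°cell > 0, the reaction is spontaneous under standard conditions.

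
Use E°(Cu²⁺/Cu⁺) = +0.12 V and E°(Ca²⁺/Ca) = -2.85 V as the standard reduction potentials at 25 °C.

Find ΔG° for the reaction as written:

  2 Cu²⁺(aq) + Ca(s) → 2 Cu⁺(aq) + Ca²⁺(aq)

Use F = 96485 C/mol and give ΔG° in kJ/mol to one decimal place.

-573.1 kJ/mol

As written, Cu²⁺/Cu⁺ is reduced (cathode) and Ca²⁺/Ca is oxidised (anode), so E°cell = (+0.12) − (-2.85) = +2.97 V.
Balancing electrons gives n = 2.
ΔG° = −nFE° = −(2)(96485)(+2.97) = -573,121 J = -573.1 kJ/mol.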